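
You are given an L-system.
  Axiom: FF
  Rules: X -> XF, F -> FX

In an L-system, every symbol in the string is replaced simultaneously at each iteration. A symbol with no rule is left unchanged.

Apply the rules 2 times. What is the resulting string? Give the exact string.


Answer: FXXFFXXF

Derivation:
Step 0: FF
Step 1: FXFX
Step 2: FXXFFXXF


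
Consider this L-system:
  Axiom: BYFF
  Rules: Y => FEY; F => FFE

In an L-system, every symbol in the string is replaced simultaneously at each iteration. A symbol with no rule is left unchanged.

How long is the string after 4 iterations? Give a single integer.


Step 0: length = 4
Step 1: length = 10
Step 2: length = 22
Step 3: length = 46
Step 4: length = 94

Answer: 94


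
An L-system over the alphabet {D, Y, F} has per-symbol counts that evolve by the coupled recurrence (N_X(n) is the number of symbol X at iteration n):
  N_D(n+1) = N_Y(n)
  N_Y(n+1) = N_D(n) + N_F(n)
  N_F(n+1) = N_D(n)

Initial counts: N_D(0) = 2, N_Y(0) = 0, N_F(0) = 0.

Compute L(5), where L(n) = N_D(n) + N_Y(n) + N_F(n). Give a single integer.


Step 0: N_D=2, N_Y=0, N_F=0, L=2
Step 1: N_D=0, N_Y=2, N_F=2, L=4
Step 2: N_D=2, N_Y=2, N_F=0, L=4
Step 3: N_D=2, N_Y=2, N_F=2, L=6
Step 4: N_D=2, N_Y=4, N_F=2, L=8
Step 5: N_D=4, N_Y=4, N_F=2, L=10

Answer: 10


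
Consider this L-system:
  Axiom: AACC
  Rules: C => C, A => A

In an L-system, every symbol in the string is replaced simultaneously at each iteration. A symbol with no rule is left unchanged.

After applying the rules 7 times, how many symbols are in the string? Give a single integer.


Answer: 4

Derivation:
Step 0: length = 4
Step 1: length = 4
Step 2: length = 4
Step 3: length = 4
Step 4: length = 4
Step 5: length = 4
Step 6: length = 4
Step 7: length = 4


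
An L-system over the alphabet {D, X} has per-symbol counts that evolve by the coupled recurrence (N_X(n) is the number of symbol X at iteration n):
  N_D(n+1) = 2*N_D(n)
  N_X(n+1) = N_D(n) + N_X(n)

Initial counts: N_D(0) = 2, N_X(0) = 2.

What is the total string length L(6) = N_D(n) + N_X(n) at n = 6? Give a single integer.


Answer: 256

Derivation:
Step 0: N_D=2, N_X=2, L=4
Step 1: N_D=4, N_X=4, L=8
Step 2: N_D=8, N_X=8, L=16
Step 3: N_D=16, N_X=16, L=32
Step 4: N_D=32, N_X=32, L=64
Step 5: N_D=64, N_X=64, L=128
Step 6: N_D=128, N_X=128, L=256


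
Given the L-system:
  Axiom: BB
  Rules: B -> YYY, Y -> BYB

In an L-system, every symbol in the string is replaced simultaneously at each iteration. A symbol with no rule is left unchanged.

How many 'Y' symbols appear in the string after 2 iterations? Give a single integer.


Step 0: BB  (0 'Y')
Step 1: YYYYYY  (6 'Y')
Step 2: BYBBYBBYBBYBBYBBYB  (6 'Y')

Answer: 6


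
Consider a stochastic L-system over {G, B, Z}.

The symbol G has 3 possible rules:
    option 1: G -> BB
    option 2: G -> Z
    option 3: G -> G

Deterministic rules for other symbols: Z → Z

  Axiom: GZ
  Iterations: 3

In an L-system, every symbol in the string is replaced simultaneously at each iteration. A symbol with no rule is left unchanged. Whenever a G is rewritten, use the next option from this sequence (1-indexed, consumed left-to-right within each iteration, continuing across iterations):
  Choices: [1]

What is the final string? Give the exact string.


Answer: BBZ

Derivation:
Step 0: GZ
Step 1: BBZ  (used choices [1])
Step 2: BBZ  (used choices [])
Step 3: BBZ  (used choices [])


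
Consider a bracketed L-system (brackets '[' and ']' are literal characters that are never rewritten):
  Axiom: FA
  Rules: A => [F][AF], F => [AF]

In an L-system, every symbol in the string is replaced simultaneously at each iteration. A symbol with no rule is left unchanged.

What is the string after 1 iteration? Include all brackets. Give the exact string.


Answer: [AF][F][AF]

Derivation:
Step 0: FA
Step 1: [AF][F][AF]


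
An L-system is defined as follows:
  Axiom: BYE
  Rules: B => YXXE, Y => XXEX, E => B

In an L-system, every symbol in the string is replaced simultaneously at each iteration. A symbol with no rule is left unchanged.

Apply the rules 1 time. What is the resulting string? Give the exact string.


Step 0: BYE
Step 1: YXXEXXEXB

Answer: YXXEXXEXB


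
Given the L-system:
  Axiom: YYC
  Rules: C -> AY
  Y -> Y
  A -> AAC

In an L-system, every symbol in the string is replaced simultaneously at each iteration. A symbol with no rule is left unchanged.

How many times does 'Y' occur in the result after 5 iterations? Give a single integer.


Answer: 11

Derivation:
Step 0: YYC  (2 'Y')
Step 1: YYAY  (3 'Y')
Step 2: YYAACY  (3 'Y')
Step 3: YYAACAACAYY  (4 'Y')
Step 4: YYAACAACAYAACAACAYAACYY  (6 'Y')
Step 5: YYAACAACAYAACAACAYAACYAACAACAYAACAACAYAACYAACAACAYYY  (11 'Y')


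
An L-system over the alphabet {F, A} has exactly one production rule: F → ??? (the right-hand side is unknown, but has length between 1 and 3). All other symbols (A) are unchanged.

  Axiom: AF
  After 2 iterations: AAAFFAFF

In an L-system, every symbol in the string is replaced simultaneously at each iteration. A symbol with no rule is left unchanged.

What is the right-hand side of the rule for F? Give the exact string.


Answer: AFF

Derivation:
Trying F → AFF:
  Step 0: AF
  Step 1: AAFF
  Step 2: AAAFFAFF
Matches the given result.


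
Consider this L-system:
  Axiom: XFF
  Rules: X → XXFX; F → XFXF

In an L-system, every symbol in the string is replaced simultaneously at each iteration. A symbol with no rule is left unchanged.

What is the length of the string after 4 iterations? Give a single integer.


Answer: 768

Derivation:
Step 0: length = 3
Step 1: length = 12
Step 2: length = 48
Step 3: length = 192
Step 4: length = 768


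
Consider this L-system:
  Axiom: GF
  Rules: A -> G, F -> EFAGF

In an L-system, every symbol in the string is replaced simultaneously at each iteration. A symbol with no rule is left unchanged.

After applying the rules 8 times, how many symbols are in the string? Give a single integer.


Answer: 1022

Derivation:
Step 0: length = 2
Step 1: length = 6
Step 2: length = 14
Step 3: length = 30
Step 4: length = 62
Step 5: length = 126
Step 6: length = 254
Step 7: length = 510
Step 8: length = 1022


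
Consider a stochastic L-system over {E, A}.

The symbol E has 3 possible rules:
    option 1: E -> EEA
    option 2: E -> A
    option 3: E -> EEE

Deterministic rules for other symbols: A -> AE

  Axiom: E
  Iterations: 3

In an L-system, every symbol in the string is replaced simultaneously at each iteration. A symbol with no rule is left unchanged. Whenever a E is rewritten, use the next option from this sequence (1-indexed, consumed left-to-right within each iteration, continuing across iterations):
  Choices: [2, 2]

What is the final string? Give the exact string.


Answer: AEA

Derivation:
Step 0: E
Step 1: A  (used choices [2])
Step 2: AE  (used choices [])
Step 3: AEA  (used choices [2])


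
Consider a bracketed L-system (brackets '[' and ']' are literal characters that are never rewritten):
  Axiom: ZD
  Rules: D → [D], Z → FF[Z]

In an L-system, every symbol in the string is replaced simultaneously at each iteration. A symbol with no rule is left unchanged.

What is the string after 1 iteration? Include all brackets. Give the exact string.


Step 0: ZD
Step 1: FF[Z][D]

Answer: FF[Z][D]


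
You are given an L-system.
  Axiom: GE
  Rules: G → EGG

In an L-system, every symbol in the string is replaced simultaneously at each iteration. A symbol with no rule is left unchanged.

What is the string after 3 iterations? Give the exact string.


Answer: EEEGGEGGEEGGEGGE

Derivation:
Step 0: GE
Step 1: EGGE
Step 2: EEGGEGGE
Step 3: EEEGGEGGEEGGEGGE


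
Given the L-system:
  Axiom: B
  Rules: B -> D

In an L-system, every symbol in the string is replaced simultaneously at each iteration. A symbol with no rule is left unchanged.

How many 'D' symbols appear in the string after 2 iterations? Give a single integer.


Step 0: B  (0 'D')
Step 1: D  (1 'D')
Step 2: D  (1 'D')

Answer: 1


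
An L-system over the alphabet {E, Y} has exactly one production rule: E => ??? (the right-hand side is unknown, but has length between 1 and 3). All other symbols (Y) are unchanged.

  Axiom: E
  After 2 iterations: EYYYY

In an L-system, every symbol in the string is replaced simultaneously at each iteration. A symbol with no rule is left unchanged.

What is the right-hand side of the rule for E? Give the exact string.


Trying E => EYY:
  Step 0: E
  Step 1: EYY
  Step 2: EYYYY
Matches the given result.

Answer: EYY


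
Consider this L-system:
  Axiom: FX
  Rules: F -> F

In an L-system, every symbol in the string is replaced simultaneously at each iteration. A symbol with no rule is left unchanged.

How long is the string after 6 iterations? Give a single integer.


Step 0: length = 2
Step 1: length = 2
Step 2: length = 2
Step 3: length = 2
Step 4: length = 2
Step 5: length = 2
Step 6: length = 2

Answer: 2


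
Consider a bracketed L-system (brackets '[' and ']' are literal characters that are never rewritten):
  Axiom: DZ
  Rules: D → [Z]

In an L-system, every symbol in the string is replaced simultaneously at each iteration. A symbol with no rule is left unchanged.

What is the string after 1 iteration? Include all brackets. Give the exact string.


Answer: [Z]Z

Derivation:
Step 0: DZ
Step 1: [Z]Z


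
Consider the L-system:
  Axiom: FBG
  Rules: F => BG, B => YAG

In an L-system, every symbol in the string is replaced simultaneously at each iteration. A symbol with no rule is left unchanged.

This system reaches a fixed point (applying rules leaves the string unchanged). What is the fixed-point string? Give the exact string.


Step 0: FBG
Step 1: BGYAGG
Step 2: YAGGYAGG
Step 3: YAGGYAGG  (unchanged — fixed point at step 2)

Answer: YAGGYAGG


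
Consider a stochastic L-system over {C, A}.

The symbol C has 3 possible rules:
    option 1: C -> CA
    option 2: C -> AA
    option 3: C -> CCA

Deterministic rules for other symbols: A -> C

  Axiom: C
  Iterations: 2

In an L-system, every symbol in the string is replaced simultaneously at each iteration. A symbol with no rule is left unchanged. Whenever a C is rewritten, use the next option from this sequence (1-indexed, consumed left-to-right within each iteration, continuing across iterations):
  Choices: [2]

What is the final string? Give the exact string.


Answer: CC

Derivation:
Step 0: C
Step 1: AA  (used choices [2])
Step 2: CC  (used choices [])


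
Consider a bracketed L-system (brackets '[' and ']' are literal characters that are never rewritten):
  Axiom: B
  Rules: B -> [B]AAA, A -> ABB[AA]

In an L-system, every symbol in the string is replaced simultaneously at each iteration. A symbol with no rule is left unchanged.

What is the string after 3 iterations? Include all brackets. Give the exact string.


Step 0: B
Step 1: [B]AAA
Step 2: [[B]AAA]ABB[AA]ABB[AA]ABB[AA]
Step 3: [[[B]AAA]ABB[AA]ABB[AA]ABB[AA]]ABB[AA][B]AAA[B]AAA[ABB[AA]ABB[AA]]ABB[AA][B]AAA[B]AAA[ABB[AA]ABB[AA]]ABB[AA][B]AAA[B]AAA[ABB[AA]ABB[AA]]

Answer: [[[B]AAA]ABB[AA]ABB[AA]ABB[AA]]ABB[AA][B]AAA[B]AAA[ABB[AA]ABB[AA]]ABB[AA][B]AAA[B]AAA[ABB[AA]ABB[AA]]ABB[AA][B]AAA[B]AAA[ABB[AA]ABB[AA]]


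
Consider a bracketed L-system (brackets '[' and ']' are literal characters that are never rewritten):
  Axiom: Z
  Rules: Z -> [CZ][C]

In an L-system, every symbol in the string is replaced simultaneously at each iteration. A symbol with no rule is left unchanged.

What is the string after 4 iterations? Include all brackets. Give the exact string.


Step 0: Z
Step 1: [CZ][C]
Step 2: [C[CZ][C]][C]
Step 3: [C[C[CZ][C]][C]][C]
Step 4: [C[C[C[CZ][C]][C]][C]][C]

Answer: [C[C[C[CZ][C]][C]][C]][C]


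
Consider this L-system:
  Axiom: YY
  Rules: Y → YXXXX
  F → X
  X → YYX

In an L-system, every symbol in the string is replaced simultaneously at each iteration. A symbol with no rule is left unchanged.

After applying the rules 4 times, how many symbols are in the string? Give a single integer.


Step 0: length = 2
Step 1: length = 10
Step 2: length = 34
Step 3: length = 138
Step 4: length = 514

Answer: 514


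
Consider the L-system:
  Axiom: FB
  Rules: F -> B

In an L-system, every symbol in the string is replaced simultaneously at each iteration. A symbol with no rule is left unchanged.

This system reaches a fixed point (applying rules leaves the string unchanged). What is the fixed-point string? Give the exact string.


Answer: BB

Derivation:
Step 0: FB
Step 1: BB
Step 2: BB  (unchanged — fixed point at step 1)


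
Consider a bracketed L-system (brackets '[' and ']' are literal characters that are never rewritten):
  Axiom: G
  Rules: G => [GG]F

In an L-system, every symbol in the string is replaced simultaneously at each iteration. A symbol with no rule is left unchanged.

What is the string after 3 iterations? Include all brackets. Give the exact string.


Answer: [[[GG]F[GG]F]F[[GG]F[GG]F]F]F

Derivation:
Step 0: G
Step 1: [GG]F
Step 2: [[GG]F[GG]F]F
Step 3: [[[GG]F[GG]F]F[[GG]F[GG]F]F]F


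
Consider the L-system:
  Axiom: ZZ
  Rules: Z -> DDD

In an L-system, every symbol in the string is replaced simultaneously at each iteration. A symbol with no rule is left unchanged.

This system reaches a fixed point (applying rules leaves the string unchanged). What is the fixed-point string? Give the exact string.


Answer: DDDDDD

Derivation:
Step 0: ZZ
Step 1: DDDDDD
Step 2: DDDDDD  (unchanged — fixed point at step 1)


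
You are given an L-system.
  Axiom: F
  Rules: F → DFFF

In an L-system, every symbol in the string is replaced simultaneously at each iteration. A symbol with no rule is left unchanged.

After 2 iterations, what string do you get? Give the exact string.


Answer: DDFFFDFFFDFFF

Derivation:
Step 0: F
Step 1: DFFF
Step 2: DDFFFDFFFDFFF


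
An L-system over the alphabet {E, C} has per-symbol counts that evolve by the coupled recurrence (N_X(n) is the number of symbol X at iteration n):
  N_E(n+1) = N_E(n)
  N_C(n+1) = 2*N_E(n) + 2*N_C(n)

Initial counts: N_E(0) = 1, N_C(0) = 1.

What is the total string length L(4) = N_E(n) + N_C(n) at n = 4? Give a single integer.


Step 0: N_E=1, N_C=1, L=2
Step 1: N_E=1, N_C=4, L=5
Step 2: N_E=1, N_C=10, L=11
Step 3: N_E=1, N_C=22, L=23
Step 4: N_E=1, N_C=46, L=47

Answer: 47


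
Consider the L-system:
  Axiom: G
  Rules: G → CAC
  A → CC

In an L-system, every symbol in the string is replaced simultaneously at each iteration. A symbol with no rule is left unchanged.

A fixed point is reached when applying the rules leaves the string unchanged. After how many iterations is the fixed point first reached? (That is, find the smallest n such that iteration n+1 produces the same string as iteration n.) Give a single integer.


Step 0: G
Step 1: CAC
Step 2: CCCC
Step 3: CCCC  (unchanged — fixed point at step 2)

Answer: 2


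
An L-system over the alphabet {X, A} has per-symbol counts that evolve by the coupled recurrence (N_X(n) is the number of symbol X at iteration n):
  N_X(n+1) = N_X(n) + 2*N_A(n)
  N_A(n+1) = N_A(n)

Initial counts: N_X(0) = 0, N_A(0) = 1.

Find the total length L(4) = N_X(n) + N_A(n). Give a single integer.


Step 0: N_X=0, N_A=1, L=1
Step 1: N_X=2, N_A=1, L=3
Step 2: N_X=4, N_A=1, L=5
Step 3: N_X=6, N_A=1, L=7
Step 4: N_X=8, N_A=1, L=9

Answer: 9


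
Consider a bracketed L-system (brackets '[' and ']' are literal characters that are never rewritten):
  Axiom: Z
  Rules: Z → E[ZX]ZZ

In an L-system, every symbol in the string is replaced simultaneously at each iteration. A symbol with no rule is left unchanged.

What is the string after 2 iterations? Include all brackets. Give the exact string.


Answer: E[E[ZX]ZZX]E[ZX]ZZE[ZX]ZZ

Derivation:
Step 0: Z
Step 1: E[ZX]ZZ
Step 2: E[E[ZX]ZZX]E[ZX]ZZE[ZX]ZZ


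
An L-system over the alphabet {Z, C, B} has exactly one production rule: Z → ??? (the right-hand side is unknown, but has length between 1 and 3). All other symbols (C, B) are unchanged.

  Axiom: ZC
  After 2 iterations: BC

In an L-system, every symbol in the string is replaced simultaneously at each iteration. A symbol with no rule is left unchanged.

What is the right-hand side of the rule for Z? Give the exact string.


Answer: B

Derivation:
Trying Z → B:
  Step 0: ZC
  Step 1: BC
  Step 2: BC
Matches the given result.


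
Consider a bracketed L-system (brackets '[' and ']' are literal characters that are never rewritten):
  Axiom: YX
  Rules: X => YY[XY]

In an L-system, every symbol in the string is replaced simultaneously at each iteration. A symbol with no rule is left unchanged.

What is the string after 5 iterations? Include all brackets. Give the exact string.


Step 0: YX
Step 1: YYY[XY]
Step 2: YYY[YY[XY]Y]
Step 3: YYY[YY[YY[XY]Y]Y]
Step 4: YYY[YY[YY[YY[XY]Y]Y]Y]
Step 5: YYY[YY[YY[YY[YY[XY]Y]Y]Y]Y]

Answer: YYY[YY[YY[YY[YY[XY]Y]Y]Y]Y]


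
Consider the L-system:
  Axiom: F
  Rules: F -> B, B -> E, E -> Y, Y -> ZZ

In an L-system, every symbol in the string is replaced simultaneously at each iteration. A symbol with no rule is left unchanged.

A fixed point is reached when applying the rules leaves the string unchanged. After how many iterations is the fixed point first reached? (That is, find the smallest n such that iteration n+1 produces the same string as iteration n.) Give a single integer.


Step 0: F
Step 1: B
Step 2: E
Step 3: Y
Step 4: ZZ
Step 5: ZZ  (unchanged — fixed point at step 4)

Answer: 4


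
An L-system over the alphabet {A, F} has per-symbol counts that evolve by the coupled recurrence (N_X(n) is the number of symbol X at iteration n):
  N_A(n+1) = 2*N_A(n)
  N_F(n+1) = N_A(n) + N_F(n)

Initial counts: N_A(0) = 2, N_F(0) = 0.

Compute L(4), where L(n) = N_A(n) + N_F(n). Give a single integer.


Answer: 62

Derivation:
Step 0: N_A=2, N_F=0, L=2
Step 1: N_A=4, N_F=2, L=6
Step 2: N_A=8, N_F=6, L=14
Step 3: N_A=16, N_F=14, L=30
Step 4: N_A=32, N_F=30, L=62


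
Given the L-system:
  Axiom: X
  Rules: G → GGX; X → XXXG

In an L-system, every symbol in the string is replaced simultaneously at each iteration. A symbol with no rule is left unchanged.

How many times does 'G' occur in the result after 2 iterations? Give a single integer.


Step 0: X  (0 'G')
Step 1: XXXG  (1 'G')
Step 2: XXXGXXXGXXXGGGX  (5 'G')

Answer: 5


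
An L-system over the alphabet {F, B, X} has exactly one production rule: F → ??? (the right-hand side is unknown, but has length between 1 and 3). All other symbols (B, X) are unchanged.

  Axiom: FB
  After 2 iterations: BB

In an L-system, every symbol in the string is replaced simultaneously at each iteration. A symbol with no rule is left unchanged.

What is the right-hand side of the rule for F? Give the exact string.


Answer: B

Derivation:
Trying F → B:
  Step 0: FB
  Step 1: BB
  Step 2: BB
Matches the given result.


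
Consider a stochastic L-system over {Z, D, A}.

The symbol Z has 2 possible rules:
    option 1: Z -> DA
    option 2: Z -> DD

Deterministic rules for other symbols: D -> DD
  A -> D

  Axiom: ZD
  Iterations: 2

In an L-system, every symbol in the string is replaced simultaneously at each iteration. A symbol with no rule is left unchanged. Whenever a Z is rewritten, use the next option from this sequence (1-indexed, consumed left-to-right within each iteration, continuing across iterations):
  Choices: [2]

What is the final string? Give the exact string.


Step 0: ZD
Step 1: DDDD  (used choices [2])
Step 2: DDDDDDDD  (used choices [])

Answer: DDDDDDDD


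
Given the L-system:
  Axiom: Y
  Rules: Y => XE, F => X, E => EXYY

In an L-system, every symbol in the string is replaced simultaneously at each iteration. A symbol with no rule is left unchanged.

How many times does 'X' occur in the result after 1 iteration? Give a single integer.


Answer: 1

Derivation:
Step 0: Y  (0 'X')
Step 1: XE  (1 'X')


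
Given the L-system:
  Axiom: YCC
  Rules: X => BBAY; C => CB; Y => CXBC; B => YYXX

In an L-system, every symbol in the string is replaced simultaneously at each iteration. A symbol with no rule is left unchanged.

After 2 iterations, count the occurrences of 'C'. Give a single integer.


Answer: 4

Derivation:
Step 0: YCC  (2 'C')
Step 1: CXBCCBCB  (4 'C')
Step 2: CBBBAYYYXXCBCBYYXXCBYYXX  (4 'C')


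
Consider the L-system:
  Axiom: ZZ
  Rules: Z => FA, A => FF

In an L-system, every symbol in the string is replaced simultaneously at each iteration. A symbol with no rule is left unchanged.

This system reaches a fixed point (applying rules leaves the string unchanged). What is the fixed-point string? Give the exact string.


Answer: FFFFFF

Derivation:
Step 0: ZZ
Step 1: FAFA
Step 2: FFFFFF
Step 3: FFFFFF  (unchanged — fixed point at step 2)


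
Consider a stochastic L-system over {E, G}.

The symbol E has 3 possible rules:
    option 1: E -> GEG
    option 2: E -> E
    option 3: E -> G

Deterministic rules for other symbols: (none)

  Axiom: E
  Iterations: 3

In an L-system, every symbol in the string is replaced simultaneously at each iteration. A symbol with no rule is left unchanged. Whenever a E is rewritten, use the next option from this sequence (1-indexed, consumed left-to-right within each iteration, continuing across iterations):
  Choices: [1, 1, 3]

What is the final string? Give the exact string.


Step 0: E
Step 1: GEG  (used choices [1])
Step 2: GGEGG  (used choices [1])
Step 3: GGGGG  (used choices [3])

Answer: GGGGG


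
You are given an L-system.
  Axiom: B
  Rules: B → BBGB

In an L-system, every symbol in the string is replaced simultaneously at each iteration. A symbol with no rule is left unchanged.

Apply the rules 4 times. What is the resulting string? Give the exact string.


Step 0: B
Step 1: BBGB
Step 2: BBGBBBGBGBBGB
Step 3: BBGBBBGBGBBGBBBGBBBGBGBBGBGBBGBBBGBGBBGB
Step 4: BBGBBBGBGBBGBBBGBBBGBGBBGBGBBGBBBGBGBBGBBBGBBBGBGBBGBBBGBBBGBGBBGBGBBGBBBGBGBBGBGBBGBBBGBGBBGBBBGBBBGBGBBGBGBBGBBBGBGBBGB

Answer: BBGBBBGBGBBGBBBGBBBGBGBBGBGBBGBBBGBGBBGBBBGBBBGBGBBGBBBGBBBGBGBBGBGBBGBBBGBGBBGBGBBGBBBGBGBBGBBBGBBBGBGBBGBGBBGBBBGBGBBGB


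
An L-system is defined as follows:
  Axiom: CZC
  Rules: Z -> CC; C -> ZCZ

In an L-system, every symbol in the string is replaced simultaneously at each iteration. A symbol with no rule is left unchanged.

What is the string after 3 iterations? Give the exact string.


Answer: ZCZZCZCCZCZCCZCZZCZCCZCZCCCCZCZCCZCZZCZCCZCZCCZCZZCZ

Derivation:
Step 0: CZC
Step 1: ZCZCCZCZ
Step 2: CCZCZCCZCZZCZCCZCZCC
Step 3: ZCZZCZCCZCZCCZCZZCZCCZCZCCCCZCZCCZCZZCZCCZCZCCZCZZCZ


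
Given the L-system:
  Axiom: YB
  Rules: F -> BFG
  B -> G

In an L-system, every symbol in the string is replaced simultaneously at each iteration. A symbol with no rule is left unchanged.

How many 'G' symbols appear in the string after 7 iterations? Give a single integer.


Answer: 1

Derivation:
Step 0: YB  (0 'G')
Step 1: YG  (1 'G')
Step 2: YG  (1 'G')
Step 3: YG  (1 'G')
Step 4: YG  (1 'G')
Step 5: YG  (1 'G')
Step 6: YG  (1 'G')
Step 7: YG  (1 'G')


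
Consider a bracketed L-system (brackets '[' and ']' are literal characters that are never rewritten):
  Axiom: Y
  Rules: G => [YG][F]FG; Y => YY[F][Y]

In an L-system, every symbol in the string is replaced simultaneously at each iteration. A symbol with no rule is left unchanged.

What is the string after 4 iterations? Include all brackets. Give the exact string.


Answer: YY[F][Y]YY[F][Y][F][YY[F][Y]]YY[F][Y]YY[F][Y][F][YY[F][Y]][F][YY[F][Y]YY[F][Y][F][YY[F][Y]]]YY[F][Y]YY[F][Y][F][YY[F][Y]]YY[F][Y]YY[F][Y][F][YY[F][Y]][F][YY[F][Y]YY[F][Y][F][YY[F][Y]]][F][YY[F][Y]YY[F][Y][F][YY[F][Y]]YY[F][Y]YY[F][Y][F][YY[F][Y]][F][YY[F][Y]YY[F][Y][F][YY[F][Y]]]]

Derivation:
Step 0: Y
Step 1: YY[F][Y]
Step 2: YY[F][Y]YY[F][Y][F][YY[F][Y]]
Step 3: YY[F][Y]YY[F][Y][F][YY[F][Y]]YY[F][Y]YY[F][Y][F][YY[F][Y]][F][YY[F][Y]YY[F][Y][F][YY[F][Y]]]
Step 4: YY[F][Y]YY[F][Y][F][YY[F][Y]]YY[F][Y]YY[F][Y][F][YY[F][Y]][F][YY[F][Y]YY[F][Y][F][YY[F][Y]]]YY[F][Y]YY[F][Y][F][YY[F][Y]]YY[F][Y]YY[F][Y][F][YY[F][Y]][F][YY[F][Y]YY[F][Y][F][YY[F][Y]]][F][YY[F][Y]YY[F][Y][F][YY[F][Y]]YY[F][Y]YY[F][Y][F][YY[F][Y]][F][YY[F][Y]YY[F][Y][F][YY[F][Y]]]]


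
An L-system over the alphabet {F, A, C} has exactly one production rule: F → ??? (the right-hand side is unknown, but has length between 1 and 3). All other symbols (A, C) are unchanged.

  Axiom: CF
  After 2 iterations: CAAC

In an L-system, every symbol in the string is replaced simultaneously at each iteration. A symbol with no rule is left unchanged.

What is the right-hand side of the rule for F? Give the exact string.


Trying F → AAC:
  Step 0: CF
  Step 1: CAAC
  Step 2: CAAC
Matches the given result.

Answer: AAC


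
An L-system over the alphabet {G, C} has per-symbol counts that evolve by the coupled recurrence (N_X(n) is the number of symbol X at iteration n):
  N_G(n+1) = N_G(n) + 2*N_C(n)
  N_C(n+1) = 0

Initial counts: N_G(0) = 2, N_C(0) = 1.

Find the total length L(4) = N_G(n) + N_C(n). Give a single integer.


Step 0: N_G=2, N_C=1, L=3
Step 1: N_G=4, N_C=0, L=4
Step 2: N_G=4, N_C=0, L=4
Step 3: N_G=4, N_C=0, L=4
Step 4: N_G=4, N_C=0, L=4

Answer: 4


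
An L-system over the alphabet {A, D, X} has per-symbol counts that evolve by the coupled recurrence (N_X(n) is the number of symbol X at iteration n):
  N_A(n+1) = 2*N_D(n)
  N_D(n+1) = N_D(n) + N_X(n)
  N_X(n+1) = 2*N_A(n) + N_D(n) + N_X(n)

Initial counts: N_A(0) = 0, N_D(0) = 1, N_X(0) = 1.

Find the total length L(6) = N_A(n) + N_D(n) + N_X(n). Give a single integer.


Answer: 704

Derivation:
Step 0: N_A=0, N_D=1, N_X=1, L=2
Step 1: N_A=2, N_D=2, N_X=2, L=6
Step 2: N_A=4, N_D=4, N_X=8, L=16
Step 3: N_A=8, N_D=12, N_X=20, L=40
Step 4: N_A=24, N_D=32, N_X=48, L=104
Step 5: N_A=64, N_D=80, N_X=128, L=272
Step 6: N_A=160, N_D=208, N_X=336, L=704


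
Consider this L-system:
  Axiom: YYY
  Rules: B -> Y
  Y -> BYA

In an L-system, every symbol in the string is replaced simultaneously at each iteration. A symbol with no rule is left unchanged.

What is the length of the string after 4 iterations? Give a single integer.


Step 0: length = 3
Step 1: length = 9
Step 2: length = 15
Step 3: length = 27
Step 4: length = 45

Answer: 45


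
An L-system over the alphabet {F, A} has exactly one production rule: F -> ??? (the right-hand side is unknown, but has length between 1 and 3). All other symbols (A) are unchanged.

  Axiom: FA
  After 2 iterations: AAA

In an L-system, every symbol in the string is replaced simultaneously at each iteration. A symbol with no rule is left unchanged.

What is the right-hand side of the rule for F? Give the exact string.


Answer: AA

Derivation:
Trying F -> AA:
  Step 0: FA
  Step 1: AAA
  Step 2: AAA
Matches the given result.


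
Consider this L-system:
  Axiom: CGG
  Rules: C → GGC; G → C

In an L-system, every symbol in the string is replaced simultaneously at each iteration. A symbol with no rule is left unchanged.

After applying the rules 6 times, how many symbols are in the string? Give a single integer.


Answer: 171

Derivation:
Step 0: length = 3
Step 1: length = 5
Step 2: length = 11
Step 3: length = 21
Step 4: length = 43
Step 5: length = 85
Step 6: length = 171


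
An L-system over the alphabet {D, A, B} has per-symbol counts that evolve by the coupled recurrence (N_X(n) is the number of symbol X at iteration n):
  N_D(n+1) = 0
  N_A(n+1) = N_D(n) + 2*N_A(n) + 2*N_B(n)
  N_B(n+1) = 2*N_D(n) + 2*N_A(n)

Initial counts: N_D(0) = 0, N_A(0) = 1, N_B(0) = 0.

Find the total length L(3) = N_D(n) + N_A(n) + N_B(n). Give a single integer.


Answer: 40

Derivation:
Step 0: N_D=0, N_A=1, N_B=0, L=1
Step 1: N_D=0, N_A=2, N_B=2, L=4
Step 2: N_D=0, N_A=8, N_B=4, L=12
Step 3: N_D=0, N_A=24, N_B=16, L=40


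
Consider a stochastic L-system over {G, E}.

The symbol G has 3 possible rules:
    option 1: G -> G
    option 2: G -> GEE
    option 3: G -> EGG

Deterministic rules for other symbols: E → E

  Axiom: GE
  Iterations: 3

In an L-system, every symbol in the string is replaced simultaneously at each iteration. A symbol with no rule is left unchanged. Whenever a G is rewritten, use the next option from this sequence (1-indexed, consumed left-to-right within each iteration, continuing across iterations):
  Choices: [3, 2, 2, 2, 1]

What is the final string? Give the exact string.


Answer: EGEEEEGEEE

Derivation:
Step 0: GE
Step 1: EGGE  (used choices [3])
Step 2: EGEEGEEE  (used choices [2, 2])
Step 3: EGEEEEGEEE  (used choices [2, 1])


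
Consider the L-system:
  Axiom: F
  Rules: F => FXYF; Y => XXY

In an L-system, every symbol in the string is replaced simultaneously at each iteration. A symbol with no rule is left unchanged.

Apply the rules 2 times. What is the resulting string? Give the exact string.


Step 0: F
Step 1: FXYF
Step 2: FXYFXXXYFXYF

Answer: FXYFXXXYFXYF


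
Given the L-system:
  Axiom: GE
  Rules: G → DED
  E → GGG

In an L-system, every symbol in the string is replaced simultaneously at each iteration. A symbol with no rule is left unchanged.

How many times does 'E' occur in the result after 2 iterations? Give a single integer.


Answer: 3

Derivation:
Step 0: GE  (1 'E')
Step 1: DEDGGG  (1 'E')
Step 2: DGGGDDEDDEDDED  (3 'E')


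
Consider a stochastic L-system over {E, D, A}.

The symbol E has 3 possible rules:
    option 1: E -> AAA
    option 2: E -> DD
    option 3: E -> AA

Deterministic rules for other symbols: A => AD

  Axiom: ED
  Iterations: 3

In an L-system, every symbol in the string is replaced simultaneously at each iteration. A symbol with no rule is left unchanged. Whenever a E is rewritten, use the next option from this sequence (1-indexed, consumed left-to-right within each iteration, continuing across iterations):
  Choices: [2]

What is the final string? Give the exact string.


Answer: DDD

Derivation:
Step 0: ED
Step 1: DDD  (used choices [2])
Step 2: DDD  (used choices [])
Step 3: DDD  (used choices [])


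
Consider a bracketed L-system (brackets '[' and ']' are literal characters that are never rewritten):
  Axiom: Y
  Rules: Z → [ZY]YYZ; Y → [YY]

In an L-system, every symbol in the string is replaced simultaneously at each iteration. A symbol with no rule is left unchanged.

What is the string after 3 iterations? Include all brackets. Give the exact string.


Answer: [[[YY][YY]][[YY][YY]]]

Derivation:
Step 0: Y
Step 1: [YY]
Step 2: [[YY][YY]]
Step 3: [[[YY][YY]][[YY][YY]]]


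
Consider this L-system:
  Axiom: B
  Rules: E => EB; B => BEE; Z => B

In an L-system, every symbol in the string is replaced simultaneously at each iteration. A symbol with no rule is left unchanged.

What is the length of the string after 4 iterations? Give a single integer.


Step 0: length = 1
Step 1: length = 3
Step 2: length = 7
Step 3: length = 17
Step 4: length = 41

Answer: 41


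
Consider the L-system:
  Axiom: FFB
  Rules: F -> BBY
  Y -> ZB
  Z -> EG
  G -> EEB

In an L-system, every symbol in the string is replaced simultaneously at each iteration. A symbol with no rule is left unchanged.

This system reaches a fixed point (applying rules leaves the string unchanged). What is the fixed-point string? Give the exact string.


Answer: BBEEEBBBBEEEBBB

Derivation:
Step 0: FFB
Step 1: BBYBBYB
Step 2: BBZBBBZBB
Step 3: BBEGBBBEGBB
Step 4: BBEEEBBBBEEEBBB
Step 5: BBEEEBBBBEEEBBB  (unchanged — fixed point at step 4)


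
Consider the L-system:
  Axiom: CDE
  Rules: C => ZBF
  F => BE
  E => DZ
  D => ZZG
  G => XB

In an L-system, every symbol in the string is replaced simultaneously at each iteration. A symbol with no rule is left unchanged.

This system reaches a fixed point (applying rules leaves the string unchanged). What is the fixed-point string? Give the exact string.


Answer: ZBBZZXBZZZXBZZXBZ

Derivation:
Step 0: CDE
Step 1: ZBFZZGDZ
Step 2: ZBBEZZXBZZGZ
Step 3: ZBBDZZZXBZZXBZ
Step 4: ZBBZZGZZZXBZZXBZ
Step 5: ZBBZZXBZZZXBZZXBZ
Step 6: ZBBZZXBZZZXBZZXBZ  (unchanged — fixed point at step 5)


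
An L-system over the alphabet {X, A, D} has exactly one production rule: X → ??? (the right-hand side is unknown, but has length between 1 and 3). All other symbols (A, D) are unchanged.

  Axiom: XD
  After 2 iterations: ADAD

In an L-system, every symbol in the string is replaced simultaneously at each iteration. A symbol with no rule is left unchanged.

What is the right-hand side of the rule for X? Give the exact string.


Trying X → ADA:
  Step 0: XD
  Step 1: ADAD
  Step 2: ADAD
Matches the given result.

Answer: ADA


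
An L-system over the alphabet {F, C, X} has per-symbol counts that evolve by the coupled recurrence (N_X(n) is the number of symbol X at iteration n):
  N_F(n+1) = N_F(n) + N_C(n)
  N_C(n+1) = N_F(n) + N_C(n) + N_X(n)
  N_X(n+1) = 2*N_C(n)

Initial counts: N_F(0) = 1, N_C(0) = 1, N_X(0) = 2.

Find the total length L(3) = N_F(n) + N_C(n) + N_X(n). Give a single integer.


Step 0: N_F=1, N_C=1, N_X=2, L=4
Step 1: N_F=2, N_C=4, N_X=2, L=8
Step 2: N_F=6, N_C=8, N_X=8, L=22
Step 3: N_F=14, N_C=22, N_X=16, L=52

Answer: 52


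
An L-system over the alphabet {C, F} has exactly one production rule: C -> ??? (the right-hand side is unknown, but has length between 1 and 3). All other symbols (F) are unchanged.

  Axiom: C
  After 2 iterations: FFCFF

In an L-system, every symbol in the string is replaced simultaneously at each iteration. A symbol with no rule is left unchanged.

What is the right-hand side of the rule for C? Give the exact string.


Answer: FCF

Derivation:
Trying C -> FCF:
  Step 0: C
  Step 1: FCF
  Step 2: FFCFF
Matches the given result.


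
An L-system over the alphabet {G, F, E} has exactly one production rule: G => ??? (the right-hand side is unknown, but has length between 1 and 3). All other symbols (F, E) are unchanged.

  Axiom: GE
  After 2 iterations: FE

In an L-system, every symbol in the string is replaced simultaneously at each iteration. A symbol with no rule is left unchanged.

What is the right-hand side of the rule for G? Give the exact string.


Trying G => F:
  Step 0: GE
  Step 1: FE
  Step 2: FE
Matches the given result.

Answer: F


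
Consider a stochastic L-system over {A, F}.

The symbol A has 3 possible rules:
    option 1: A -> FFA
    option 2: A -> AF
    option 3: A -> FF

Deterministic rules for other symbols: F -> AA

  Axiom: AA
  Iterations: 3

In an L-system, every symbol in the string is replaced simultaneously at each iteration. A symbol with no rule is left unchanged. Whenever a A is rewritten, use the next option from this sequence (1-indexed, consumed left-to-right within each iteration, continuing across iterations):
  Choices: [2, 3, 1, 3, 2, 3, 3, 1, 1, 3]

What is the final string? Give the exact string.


Step 0: AA
Step 1: AFFF  (used choices [2, 3])
Step 2: FFAAAAAAA  (used choices [1])
Step 3: AAAAFFAFFFFFFFAFFAFF  (used choices [3, 2, 3, 3, 1, 1, 3])

Answer: AAAAFFAFFFFFFFAFFAFF


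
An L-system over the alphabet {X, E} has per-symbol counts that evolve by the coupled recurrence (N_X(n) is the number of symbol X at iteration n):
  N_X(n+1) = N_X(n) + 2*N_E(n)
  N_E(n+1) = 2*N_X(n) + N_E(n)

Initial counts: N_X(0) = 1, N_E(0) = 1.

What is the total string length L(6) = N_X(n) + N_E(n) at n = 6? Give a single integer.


Answer: 1458

Derivation:
Step 0: N_X=1, N_E=1, L=2
Step 1: N_X=3, N_E=3, L=6
Step 2: N_X=9, N_E=9, L=18
Step 3: N_X=27, N_E=27, L=54
Step 4: N_X=81, N_E=81, L=162
Step 5: N_X=243, N_E=243, L=486
Step 6: N_X=729, N_E=729, L=1458


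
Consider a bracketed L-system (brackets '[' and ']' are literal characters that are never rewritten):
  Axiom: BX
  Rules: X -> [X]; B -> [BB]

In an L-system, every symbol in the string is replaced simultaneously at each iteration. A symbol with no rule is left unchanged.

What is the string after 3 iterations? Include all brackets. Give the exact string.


Answer: [[[BB][BB]][[BB][BB]]][[[X]]]

Derivation:
Step 0: BX
Step 1: [BB][X]
Step 2: [[BB][BB]][[X]]
Step 3: [[[BB][BB]][[BB][BB]]][[[X]]]


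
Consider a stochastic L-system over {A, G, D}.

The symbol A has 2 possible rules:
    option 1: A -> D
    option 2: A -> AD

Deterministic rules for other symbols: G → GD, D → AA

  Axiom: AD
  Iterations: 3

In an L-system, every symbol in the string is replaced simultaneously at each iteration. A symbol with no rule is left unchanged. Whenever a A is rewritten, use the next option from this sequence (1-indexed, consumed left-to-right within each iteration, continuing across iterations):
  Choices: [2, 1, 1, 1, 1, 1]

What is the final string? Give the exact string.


Answer: AADDAAAA

Derivation:
Step 0: AD
Step 1: ADAA  (used choices [2])
Step 2: DAADD  (used choices [1, 1, 1])
Step 3: AADDAAAA  (used choices [1, 1])


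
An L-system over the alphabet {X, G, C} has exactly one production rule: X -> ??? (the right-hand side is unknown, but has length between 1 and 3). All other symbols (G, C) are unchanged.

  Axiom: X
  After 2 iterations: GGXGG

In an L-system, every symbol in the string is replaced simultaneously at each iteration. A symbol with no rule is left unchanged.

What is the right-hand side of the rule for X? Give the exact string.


Answer: GXG

Derivation:
Trying X -> GXG:
  Step 0: X
  Step 1: GXG
  Step 2: GGXGG
Matches the given result.


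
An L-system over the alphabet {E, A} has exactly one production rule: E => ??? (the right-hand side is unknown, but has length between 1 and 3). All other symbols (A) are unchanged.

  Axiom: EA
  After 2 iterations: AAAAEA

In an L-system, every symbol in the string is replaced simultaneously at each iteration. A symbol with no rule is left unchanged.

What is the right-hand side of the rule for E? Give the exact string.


Trying E => AAE:
  Step 0: EA
  Step 1: AAEA
  Step 2: AAAAEA
Matches the given result.

Answer: AAE


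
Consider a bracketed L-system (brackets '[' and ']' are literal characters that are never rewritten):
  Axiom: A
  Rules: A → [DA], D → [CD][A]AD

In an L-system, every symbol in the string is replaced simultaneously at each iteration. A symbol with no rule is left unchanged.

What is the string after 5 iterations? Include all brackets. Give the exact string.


Answer: [[C[C[C[CD][A]AD][[DA]][DA][CD][A]AD][[[CD][A]AD[DA]]][[CD][A]AD[DA]][C[CD][A]AD][[DA]][DA][CD][A]AD][[[C[CD][A]AD][[DA]][DA][CD][A]AD[[CD][A]AD[DA]]]][[C[CD][A]AD][[DA]][DA][CD][A]AD[[CD][A]AD[DA]]][C[C[CD][A]AD][[DA]][DA][CD][A]AD][[[CD][A]AD[DA]]][[CD][A]AD[DA]][C[CD][A]AD][[DA]][DA][CD][A]AD[[C[C[CD][A]AD][[DA]][DA][CD][A]AD][[[CD][A]AD[DA]]][[CD][A]AD[DA]][C[CD][A]AD][[DA]][DA][CD][A]AD[[C[CD][A]AD][[DA]][DA][CD][A]AD[[CD][A]AD[DA]]]]]

Derivation:
Step 0: A
Step 1: [DA]
Step 2: [[CD][A]AD[DA]]
Step 3: [[C[CD][A]AD][[DA]][DA][CD][A]AD[[CD][A]AD[DA]]]
Step 4: [[C[C[CD][A]AD][[DA]][DA][CD][A]AD][[[CD][A]AD[DA]]][[CD][A]AD[DA]][C[CD][A]AD][[DA]][DA][CD][A]AD[[C[CD][A]AD][[DA]][DA][CD][A]AD[[CD][A]AD[DA]]]]
Step 5: [[C[C[C[CD][A]AD][[DA]][DA][CD][A]AD][[[CD][A]AD[DA]]][[CD][A]AD[DA]][C[CD][A]AD][[DA]][DA][CD][A]AD][[[C[CD][A]AD][[DA]][DA][CD][A]AD[[CD][A]AD[DA]]]][[C[CD][A]AD][[DA]][DA][CD][A]AD[[CD][A]AD[DA]]][C[C[CD][A]AD][[DA]][DA][CD][A]AD][[[CD][A]AD[DA]]][[CD][A]AD[DA]][C[CD][A]AD][[DA]][DA][CD][A]AD[[C[C[CD][A]AD][[DA]][DA][CD][A]AD][[[CD][A]AD[DA]]][[CD][A]AD[DA]][C[CD][A]AD][[DA]][DA][CD][A]AD[[C[CD][A]AD][[DA]][DA][CD][A]AD[[CD][A]AD[DA]]]]]


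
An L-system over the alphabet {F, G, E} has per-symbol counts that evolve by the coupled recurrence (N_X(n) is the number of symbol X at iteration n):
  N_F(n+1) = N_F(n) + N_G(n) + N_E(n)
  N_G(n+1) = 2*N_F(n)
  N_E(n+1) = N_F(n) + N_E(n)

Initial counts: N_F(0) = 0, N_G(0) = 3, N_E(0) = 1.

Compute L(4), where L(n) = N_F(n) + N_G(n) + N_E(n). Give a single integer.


Step 0: N_F=0, N_G=3, N_E=1, L=4
Step 1: N_F=4, N_G=0, N_E=1, L=5
Step 2: N_F=5, N_G=8, N_E=5, L=18
Step 3: N_F=18, N_G=10, N_E=10, L=38
Step 4: N_F=38, N_G=36, N_E=28, L=102

Answer: 102


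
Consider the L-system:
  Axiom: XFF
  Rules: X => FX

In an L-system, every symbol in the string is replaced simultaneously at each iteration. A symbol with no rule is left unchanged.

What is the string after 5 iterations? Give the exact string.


Step 0: XFF
Step 1: FXFF
Step 2: FFXFF
Step 3: FFFXFF
Step 4: FFFFXFF
Step 5: FFFFFXFF

Answer: FFFFFXFF
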